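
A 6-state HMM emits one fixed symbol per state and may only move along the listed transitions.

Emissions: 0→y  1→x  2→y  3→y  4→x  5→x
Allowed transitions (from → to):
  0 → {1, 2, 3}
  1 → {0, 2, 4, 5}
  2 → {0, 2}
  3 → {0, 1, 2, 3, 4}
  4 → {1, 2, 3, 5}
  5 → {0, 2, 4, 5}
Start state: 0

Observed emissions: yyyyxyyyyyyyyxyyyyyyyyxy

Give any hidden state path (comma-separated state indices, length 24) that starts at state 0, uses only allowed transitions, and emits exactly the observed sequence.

0,2,2,0,1,0,2,0,2,2,0,2,0,1,2,0,2,0,2,2,2,0,1,2

  0: obs=y cand={0,2,3} pick 0 [start]
  1: obs=y cand={0,2,3} pick 2 [0->2 ok]
  2: obs=y cand={0,2,3} pick 2 [2->2 ok]
  3: obs=y cand={0,2,3} pick 0 [2->0 ok]
  4: obs=x cand={1,4,5} pick 1 [0->1 ok]
  5: obs=y cand={0,2,3} pick 0 [1->0 ok]
  6: obs=y cand={0,2,3} pick 2 [0->2 ok]
  7: obs=y cand={0,2,3} pick 0 [2->0 ok]
  8: obs=y cand={0,2,3} pick 2 [0->2 ok]
  9: obs=y cand={0,2,3} pick 2 [2->2 ok]
  10: obs=y cand={0,2,3} pick 0 [2->0 ok]
  11: obs=y cand={0,2,3} pick 2 [0->2 ok]
  12: obs=y cand={0,2,3} pick 0 [2->0 ok]
  13: obs=x cand={1,4,5} pick 1 [0->1 ok]
  14: obs=y cand={0,2,3} pick 2 [1->2 ok]
  15: obs=y cand={0,2,3} pick 0 [2->0 ok]
  16: obs=y cand={0,2,3} pick 2 [0->2 ok]
  17: obs=y cand={0,2,3} pick 0 [2->0 ok]
  18: obs=y cand={0,2,3} pick 2 [0->2 ok]
  19: obs=y cand={0,2,3} pick 2 [2->2 ok]
  20: obs=y cand={0,2,3} pick 2 [2->2 ok]
  21: obs=y cand={0,2,3} pick 0 [2->0 ok]
  22: obs=x cand={1,4,5} pick 1 [0->1 ok]
  23: obs=y cand={0,2,3} pick 2 [1->2 ok]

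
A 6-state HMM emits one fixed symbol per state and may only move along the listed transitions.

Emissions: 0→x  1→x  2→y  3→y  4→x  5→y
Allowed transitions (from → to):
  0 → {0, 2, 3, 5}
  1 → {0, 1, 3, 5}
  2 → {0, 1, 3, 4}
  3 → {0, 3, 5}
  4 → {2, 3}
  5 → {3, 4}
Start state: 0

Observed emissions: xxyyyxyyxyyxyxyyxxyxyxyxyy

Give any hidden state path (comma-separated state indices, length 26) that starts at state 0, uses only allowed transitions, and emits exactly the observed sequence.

0,0,5,3,5,4,3,5,4,3,5,4,2,1,3,3,0,0,5,4,3,0,5,4,3,3

  pos 0: x in {0,1,4}, choose 0; start
  pos 1: x in {0,1,4}, choose 0; 0->0 ok
  pos 2: y in {2,3,5}, choose 5; 0->5 ok
  pos 3: y in {2,3,5}, choose 3; 5->3 ok
  pos 4: y in {2,3,5}, choose 5; 3->5 ok
  pos 5: x in {0,1,4}, choose 4; 5->4 ok
  pos 6: y in {2,3,5}, choose 3; 4->3 ok
  pos 7: y in {2,3,5}, choose 5; 3->5 ok
  pos 8: x in {0,1,4}, choose 4; 5->4 ok
  pos 9: y in {2,3,5}, choose 3; 4->3 ok
  pos 10: y in {2,3,5}, choose 5; 3->5 ok
  pos 11: x in {0,1,4}, choose 4; 5->4 ok
  pos 12: y in {2,3,5}, choose 2; 4->2 ok
  pos 13: x in {0,1,4}, choose 1; 2->1 ok
  pos 14: y in {2,3,5}, choose 3; 1->3 ok
  pos 15: y in {2,3,5}, choose 3; 3->3 ok
  pos 16: x in {0,1,4}, choose 0; 3->0 ok
  pos 17: x in {0,1,4}, choose 0; 0->0 ok
  pos 18: y in {2,3,5}, choose 5; 0->5 ok
  pos 19: x in {0,1,4}, choose 4; 5->4 ok
  pos 20: y in {2,3,5}, choose 3; 4->3 ok
  pos 21: x in {0,1,4}, choose 0; 3->0 ok
  pos 22: y in {2,3,5}, choose 5; 0->5 ok
  pos 23: x in {0,1,4}, choose 4; 5->4 ok
  pos 24: y in {2,3,5}, choose 3; 4->3 ok
  pos 25: y in {2,3,5}, choose 3; 3->3 ok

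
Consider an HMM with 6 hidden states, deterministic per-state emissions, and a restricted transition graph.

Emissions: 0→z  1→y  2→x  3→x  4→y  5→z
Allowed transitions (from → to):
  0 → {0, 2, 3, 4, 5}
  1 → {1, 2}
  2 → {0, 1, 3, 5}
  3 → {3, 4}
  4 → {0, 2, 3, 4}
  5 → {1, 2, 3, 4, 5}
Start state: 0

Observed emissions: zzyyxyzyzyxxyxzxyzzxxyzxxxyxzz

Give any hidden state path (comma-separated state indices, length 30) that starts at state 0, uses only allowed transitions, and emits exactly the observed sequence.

0,5,4,4,3,4,0,4,0,4,2,3,4,2,0,3,4,0,5,3,3,4,0,3,3,3,4,2,0,0

  [0] z  {0,5}  => 0  start
  [1] z  {0,5}  => 5  0->5 ok
  [2] y  {1,4}  => 4  5->4 ok
  [3] y  {1,4}  => 4  4->4 ok
  [4] x  {2,3}  => 3  4->3 ok
  [5] y  {1,4}  => 4  3->4 ok
  [6] z  {0,5}  => 0  4->0 ok
  [7] y  {1,4}  => 4  0->4 ok
  [8] z  {0,5}  => 0  4->0 ok
  [9] y  {1,4}  => 4  0->4 ok
  [10] x  {2,3}  => 2  4->2 ok
  [11] x  {2,3}  => 3  2->3 ok
  [12] y  {1,4}  => 4  3->4 ok
  [13] x  {2,3}  => 2  4->2 ok
  [14] z  {0,5}  => 0  2->0 ok
  [15] x  {2,3}  => 3  0->3 ok
  [16] y  {1,4}  => 4  3->4 ok
  [17] z  {0,5}  => 0  4->0 ok
  [18] z  {0,5}  => 5  0->5 ok
  [19] x  {2,3}  => 3  5->3 ok
  [20] x  {2,3}  => 3  3->3 ok
  [21] y  {1,4}  => 4  3->4 ok
  [22] z  {0,5}  => 0  4->0 ok
  [23] x  {2,3}  => 3  0->3 ok
  [24] x  {2,3}  => 3  3->3 ok
  [25] x  {2,3}  => 3  3->3 ok
  [26] y  {1,4}  => 4  3->4 ok
  [27] x  {2,3}  => 2  4->2 ok
  [28] z  {0,5}  => 0  2->0 ok
  [29] z  {0,5}  => 0  0->0 ok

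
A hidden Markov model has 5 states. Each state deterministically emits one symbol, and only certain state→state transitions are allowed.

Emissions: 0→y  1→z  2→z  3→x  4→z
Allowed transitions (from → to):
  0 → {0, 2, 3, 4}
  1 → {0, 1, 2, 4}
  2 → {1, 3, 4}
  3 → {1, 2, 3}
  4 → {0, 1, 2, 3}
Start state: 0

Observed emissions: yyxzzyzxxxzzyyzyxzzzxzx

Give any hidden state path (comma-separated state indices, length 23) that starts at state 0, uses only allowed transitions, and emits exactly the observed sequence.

  pos 0: y in {0}, choose 0; start
  pos 1: y in {0}, choose 0; 0->0 ok
  pos 2: x in {3}, choose 3; 0->3 ok
  pos 3: z in {1,2,4}, choose 2; 3->2 ok
  pos 4: z in {1,2,4}, choose 4; 2->4 ok
  pos 5: y in {0}, choose 0; 4->0 ok
  pos 6: z in {1,2,4}, choose 4; 0->4 ok
  pos 7: x in {3}, choose 3; 4->3 ok
  pos 8: x in {3}, choose 3; 3->3 ok
  pos 9: x in {3}, choose 3; 3->3 ok
  pos 10: z in {1,2,4}, choose 1; 3->1 ok
  pos 11: z in {1,2,4}, choose 1; 1->1 ok
  pos 12: y in {0}, choose 0; 1->0 ok
  pos 13: y in {0}, choose 0; 0->0 ok
  pos 14: z in {1,2,4}, choose 4; 0->4 ok
  pos 15: y in {0}, choose 0; 4->0 ok
  pos 16: x in {3}, choose 3; 0->3 ok
  pos 17: z in {1,2,4}, choose 2; 3->2 ok
  pos 18: z in {1,2,4}, choose 1; 2->1 ok
  pos 19: z in {1,2,4}, choose 4; 1->4 ok
  pos 20: x in {3}, choose 3; 4->3 ok
  pos 21: z in {1,2,4}, choose 2; 3->2 ok
  pos 22: x in {3}, choose 3; 2->3 ok

0,0,3,2,4,0,4,3,3,3,1,1,0,0,4,0,3,2,1,4,3,2,3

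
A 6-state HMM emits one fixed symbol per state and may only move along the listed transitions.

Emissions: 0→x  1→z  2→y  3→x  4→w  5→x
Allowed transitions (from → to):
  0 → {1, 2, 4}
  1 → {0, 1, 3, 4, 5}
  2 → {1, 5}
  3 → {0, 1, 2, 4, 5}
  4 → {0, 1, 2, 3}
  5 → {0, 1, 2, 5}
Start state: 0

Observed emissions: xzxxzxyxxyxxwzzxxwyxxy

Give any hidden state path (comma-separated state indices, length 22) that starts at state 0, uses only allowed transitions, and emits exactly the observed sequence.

0,1,3,0,1,0,2,5,0,2,5,0,4,1,1,3,0,4,2,5,0,2

  t0 'x' -> {0,3,5}, take 0 (start)
  t1 'z' -> {1}, take 1 (0->1 ok)
  t2 'x' -> {0,3,5}, take 3 (1->3 ok)
  t3 'x' -> {0,3,5}, take 0 (3->0 ok)
  t4 'z' -> {1}, take 1 (0->1 ok)
  t5 'x' -> {0,3,5}, take 0 (1->0 ok)
  t6 'y' -> {2}, take 2 (0->2 ok)
  t7 'x' -> {0,3,5}, take 5 (2->5 ok)
  t8 'x' -> {0,3,5}, take 0 (5->0 ok)
  t9 'y' -> {2}, take 2 (0->2 ok)
  t10 'x' -> {0,3,5}, take 5 (2->5 ok)
  t11 'x' -> {0,3,5}, take 0 (5->0 ok)
  t12 'w' -> {4}, take 4 (0->4 ok)
  t13 'z' -> {1}, take 1 (4->1 ok)
  t14 'z' -> {1}, take 1 (1->1 ok)
  t15 'x' -> {0,3,5}, take 3 (1->3 ok)
  t16 'x' -> {0,3,5}, take 0 (3->0 ok)
  t17 'w' -> {4}, take 4 (0->4 ok)
  t18 'y' -> {2}, take 2 (4->2 ok)
  t19 'x' -> {0,3,5}, take 5 (2->5 ok)
  t20 'x' -> {0,3,5}, take 0 (5->0 ok)
  t21 'y' -> {2}, take 2 (0->2 ok)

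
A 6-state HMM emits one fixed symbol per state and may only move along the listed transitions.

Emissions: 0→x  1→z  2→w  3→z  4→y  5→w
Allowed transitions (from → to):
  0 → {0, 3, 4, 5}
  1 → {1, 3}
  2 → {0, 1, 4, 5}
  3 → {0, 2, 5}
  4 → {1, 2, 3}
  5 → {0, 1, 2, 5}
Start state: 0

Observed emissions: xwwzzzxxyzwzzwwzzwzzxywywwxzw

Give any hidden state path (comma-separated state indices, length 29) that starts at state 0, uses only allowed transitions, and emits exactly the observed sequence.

0,5,5,1,1,3,0,0,4,3,2,1,3,5,2,1,3,5,1,3,0,4,2,4,2,5,0,3,5

  pos 0: x in {0}, choose 0; start
  pos 1: w in {2,5}, choose 5; 0->5 ok
  pos 2: w in {2,5}, choose 5; 5->5 ok
  pos 3: z in {1,3}, choose 1; 5->1 ok
  pos 4: z in {1,3}, choose 1; 1->1 ok
  pos 5: z in {1,3}, choose 3; 1->3 ok
  pos 6: x in {0}, choose 0; 3->0 ok
  pos 7: x in {0}, choose 0; 0->0 ok
  pos 8: y in {4}, choose 4; 0->4 ok
  pos 9: z in {1,3}, choose 3; 4->3 ok
  pos 10: w in {2,5}, choose 2; 3->2 ok
  pos 11: z in {1,3}, choose 1; 2->1 ok
  pos 12: z in {1,3}, choose 3; 1->3 ok
  pos 13: w in {2,5}, choose 5; 3->5 ok
  pos 14: w in {2,5}, choose 2; 5->2 ok
  pos 15: z in {1,3}, choose 1; 2->1 ok
  pos 16: z in {1,3}, choose 3; 1->3 ok
  pos 17: w in {2,5}, choose 5; 3->5 ok
  pos 18: z in {1,3}, choose 1; 5->1 ok
  pos 19: z in {1,3}, choose 3; 1->3 ok
  pos 20: x in {0}, choose 0; 3->0 ok
  pos 21: y in {4}, choose 4; 0->4 ok
  pos 22: w in {2,5}, choose 2; 4->2 ok
  pos 23: y in {4}, choose 4; 2->4 ok
  pos 24: w in {2,5}, choose 2; 4->2 ok
  pos 25: w in {2,5}, choose 5; 2->5 ok
  pos 26: x in {0}, choose 0; 5->0 ok
  pos 27: z in {1,3}, choose 3; 0->3 ok
  pos 28: w in {2,5}, choose 5; 3->5 ok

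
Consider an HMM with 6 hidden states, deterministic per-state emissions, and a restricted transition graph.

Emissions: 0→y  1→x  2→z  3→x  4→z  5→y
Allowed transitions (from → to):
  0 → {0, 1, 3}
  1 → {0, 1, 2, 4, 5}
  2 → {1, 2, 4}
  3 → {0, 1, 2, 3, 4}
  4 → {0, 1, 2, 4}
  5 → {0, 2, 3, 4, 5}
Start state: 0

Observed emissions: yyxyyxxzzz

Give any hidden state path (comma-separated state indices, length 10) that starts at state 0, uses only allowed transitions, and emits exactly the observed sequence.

0,0,1,0,0,1,1,4,4,4

  pos 0: y in {0,5}, choose 0; start
  pos 1: y in {0,5}, choose 0; 0->0 ok
  pos 2: x in {1,3}, choose 1; 0->1 ok
  pos 3: y in {0,5}, choose 0; 1->0 ok
  pos 4: y in {0,5}, choose 0; 0->0 ok
  pos 5: x in {1,3}, choose 1; 0->1 ok
  pos 6: x in {1,3}, choose 1; 1->1 ok
  pos 7: z in {2,4}, choose 4; 1->4 ok
  pos 8: z in {2,4}, choose 4; 4->4 ok
  pos 9: z in {2,4}, choose 4; 4->4 ok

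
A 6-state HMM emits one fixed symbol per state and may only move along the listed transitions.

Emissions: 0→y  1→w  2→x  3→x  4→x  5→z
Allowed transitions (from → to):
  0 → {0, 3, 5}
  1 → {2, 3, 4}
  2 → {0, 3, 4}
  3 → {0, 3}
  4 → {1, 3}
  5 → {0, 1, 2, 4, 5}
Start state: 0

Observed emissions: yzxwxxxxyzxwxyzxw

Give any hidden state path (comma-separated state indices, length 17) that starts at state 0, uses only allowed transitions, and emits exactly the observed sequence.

0,5,4,1,2,4,3,3,0,5,4,1,3,0,5,4,1

  0: obs=y cand={0} pick 0 [start]
  1: obs=z cand={5} pick 5 [0->5 ok]
  2: obs=x cand={2,3,4} pick 4 [5->4 ok]
  3: obs=w cand={1} pick 1 [4->1 ok]
  4: obs=x cand={2,3,4} pick 2 [1->2 ok]
  5: obs=x cand={2,3,4} pick 4 [2->4 ok]
  6: obs=x cand={2,3,4} pick 3 [4->3 ok]
  7: obs=x cand={2,3,4} pick 3 [3->3 ok]
  8: obs=y cand={0} pick 0 [3->0 ok]
  9: obs=z cand={5} pick 5 [0->5 ok]
  10: obs=x cand={2,3,4} pick 4 [5->4 ok]
  11: obs=w cand={1} pick 1 [4->1 ok]
  12: obs=x cand={2,3,4} pick 3 [1->3 ok]
  13: obs=y cand={0} pick 0 [3->0 ok]
  14: obs=z cand={5} pick 5 [0->5 ok]
  15: obs=x cand={2,3,4} pick 4 [5->4 ok]
  16: obs=w cand={1} pick 1 [4->1 ok]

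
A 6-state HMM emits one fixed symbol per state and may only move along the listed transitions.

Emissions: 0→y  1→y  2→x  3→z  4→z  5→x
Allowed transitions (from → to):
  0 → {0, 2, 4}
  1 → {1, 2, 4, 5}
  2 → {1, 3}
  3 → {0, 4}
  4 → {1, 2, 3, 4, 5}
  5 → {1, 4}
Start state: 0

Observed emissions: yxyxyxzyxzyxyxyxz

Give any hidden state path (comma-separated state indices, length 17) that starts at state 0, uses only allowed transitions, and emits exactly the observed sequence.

0,2,1,2,1,5,4,1,2,3,0,2,1,2,1,5,4

  [0] y  {0,1}  => 0  start
  [1] x  {2,5}  => 2  0->2 ok
  [2] y  {0,1}  => 1  2->1 ok
  [3] x  {2,5}  => 2  1->2 ok
  [4] y  {0,1}  => 1  2->1 ok
  [5] x  {2,5}  => 5  1->5 ok
  [6] z  {3,4}  => 4  5->4 ok
  [7] y  {0,1}  => 1  4->1 ok
  [8] x  {2,5}  => 2  1->2 ok
  [9] z  {3,4}  => 3  2->3 ok
  [10] y  {0,1}  => 0  3->0 ok
  [11] x  {2,5}  => 2  0->2 ok
  [12] y  {0,1}  => 1  2->1 ok
  [13] x  {2,5}  => 2  1->2 ok
  [14] y  {0,1}  => 1  2->1 ok
  [15] x  {2,5}  => 5  1->5 ok
  [16] z  {3,4}  => 4  5->4 ok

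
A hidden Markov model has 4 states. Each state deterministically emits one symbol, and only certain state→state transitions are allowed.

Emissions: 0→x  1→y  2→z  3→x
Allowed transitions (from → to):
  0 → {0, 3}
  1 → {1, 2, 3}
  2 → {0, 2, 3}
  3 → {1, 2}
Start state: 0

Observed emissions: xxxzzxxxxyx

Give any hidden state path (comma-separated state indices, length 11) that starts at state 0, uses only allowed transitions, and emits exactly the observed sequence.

0,0,3,2,2,0,0,0,3,1,3

  [0] x  {0,3}  => 0  start
  [1] x  {0,3}  => 0  0->0 ok
  [2] x  {0,3}  => 3  0->3 ok
  [3] z  {2}  => 2  3->2 ok
  [4] z  {2}  => 2  2->2 ok
  [5] x  {0,3}  => 0  2->0 ok
  [6] x  {0,3}  => 0  0->0 ok
  [7] x  {0,3}  => 0  0->0 ok
  [8] x  {0,3}  => 3  0->3 ok
  [9] y  {1}  => 1  3->1 ok
  [10] x  {0,3}  => 3  1->3 ok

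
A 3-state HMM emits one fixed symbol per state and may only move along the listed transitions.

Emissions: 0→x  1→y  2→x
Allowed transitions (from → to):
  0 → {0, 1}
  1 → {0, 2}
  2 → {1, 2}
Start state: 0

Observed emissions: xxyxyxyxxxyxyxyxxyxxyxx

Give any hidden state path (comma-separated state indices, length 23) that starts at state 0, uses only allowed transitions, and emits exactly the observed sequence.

0,0,1,2,1,2,1,2,2,2,1,2,1,0,1,0,0,1,2,2,1,2,2

  pos 0: x in {0,2}, choose 0; start
  pos 1: x in {0,2}, choose 0; 0->0 ok
  pos 2: y in {1}, choose 1; 0->1 ok
  pos 3: x in {0,2}, choose 2; 1->2 ok
  pos 4: y in {1}, choose 1; 2->1 ok
  pos 5: x in {0,2}, choose 2; 1->2 ok
  pos 6: y in {1}, choose 1; 2->1 ok
  pos 7: x in {0,2}, choose 2; 1->2 ok
  pos 8: x in {0,2}, choose 2; 2->2 ok
  pos 9: x in {0,2}, choose 2; 2->2 ok
  pos 10: y in {1}, choose 1; 2->1 ok
  pos 11: x in {0,2}, choose 2; 1->2 ok
  pos 12: y in {1}, choose 1; 2->1 ok
  pos 13: x in {0,2}, choose 0; 1->0 ok
  pos 14: y in {1}, choose 1; 0->1 ok
  pos 15: x in {0,2}, choose 0; 1->0 ok
  pos 16: x in {0,2}, choose 0; 0->0 ok
  pos 17: y in {1}, choose 1; 0->1 ok
  pos 18: x in {0,2}, choose 2; 1->2 ok
  pos 19: x in {0,2}, choose 2; 2->2 ok
  pos 20: y in {1}, choose 1; 2->1 ok
  pos 21: x in {0,2}, choose 2; 1->2 ok
  pos 22: x in {0,2}, choose 2; 2->2 ok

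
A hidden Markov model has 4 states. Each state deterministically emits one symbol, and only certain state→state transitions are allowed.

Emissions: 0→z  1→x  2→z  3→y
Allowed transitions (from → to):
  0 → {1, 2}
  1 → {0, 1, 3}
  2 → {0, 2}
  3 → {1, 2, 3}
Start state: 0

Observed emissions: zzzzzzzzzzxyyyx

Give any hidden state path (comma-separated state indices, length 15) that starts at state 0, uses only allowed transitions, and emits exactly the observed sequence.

0,2,2,2,0,2,2,2,2,0,1,3,3,3,1

  0: obs=z cand={0,2} pick 0 [start]
  1: obs=z cand={0,2} pick 2 [0->2 ok]
  2: obs=z cand={0,2} pick 2 [2->2 ok]
  3: obs=z cand={0,2} pick 2 [2->2 ok]
  4: obs=z cand={0,2} pick 0 [2->0 ok]
  5: obs=z cand={0,2} pick 2 [0->2 ok]
  6: obs=z cand={0,2} pick 2 [2->2 ok]
  7: obs=z cand={0,2} pick 2 [2->2 ok]
  8: obs=z cand={0,2} pick 2 [2->2 ok]
  9: obs=z cand={0,2} pick 0 [2->0 ok]
  10: obs=x cand={1} pick 1 [0->1 ok]
  11: obs=y cand={3} pick 3 [1->3 ok]
  12: obs=y cand={3} pick 3 [3->3 ok]
  13: obs=y cand={3} pick 3 [3->3 ok]
  14: obs=x cand={1} pick 1 [3->1 ok]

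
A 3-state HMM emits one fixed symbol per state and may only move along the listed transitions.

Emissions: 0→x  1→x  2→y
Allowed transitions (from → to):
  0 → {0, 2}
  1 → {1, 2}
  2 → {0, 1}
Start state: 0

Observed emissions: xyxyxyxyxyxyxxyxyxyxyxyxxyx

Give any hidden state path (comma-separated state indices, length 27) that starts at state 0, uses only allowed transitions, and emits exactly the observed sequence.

  0: obs=x cand={0,1} pick 0 [start]
  1: obs=y cand={2} pick 2 [0->2 ok]
  2: obs=x cand={0,1} pick 0 [2->0 ok]
  3: obs=y cand={2} pick 2 [0->2 ok]
  4: obs=x cand={0,1} pick 0 [2->0 ok]
  5: obs=y cand={2} pick 2 [0->2 ok]
  6: obs=x cand={0,1} pick 1 [2->1 ok]
  7: obs=y cand={2} pick 2 [1->2 ok]
  8: obs=x cand={0,1} pick 0 [2->0 ok]
  9: obs=y cand={2} pick 2 [0->2 ok]
  10: obs=x cand={0,1} pick 1 [2->1 ok]
  11: obs=y cand={2} pick 2 [1->2 ok]
  12: obs=x cand={0,1} pick 1 [2->1 ok]
  13: obs=x cand={0,1} pick 1 [1->1 ok]
  14: obs=y cand={2} pick 2 [1->2 ok]
  15: obs=x cand={0,1} pick 1 [2->1 ok]
  16: obs=y cand={2} pick 2 [1->2 ok]
  17: obs=x cand={0,1} pick 0 [2->0 ok]
  18: obs=y cand={2} pick 2 [0->2 ok]
  19: obs=x cand={0,1} pick 0 [2->0 ok]
  20: obs=y cand={2} pick 2 [0->2 ok]
  21: obs=x cand={0,1} pick 1 [2->1 ok]
  22: obs=y cand={2} pick 2 [1->2 ok]
  23: obs=x cand={0,1} pick 0 [2->0 ok]
  24: obs=x cand={0,1} pick 0 [0->0 ok]
  25: obs=y cand={2} pick 2 [0->2 ok]
  26: obs=x cand={0,1} pick 0 [2->0 ok]

0,2,0,2,0,2,1,2,0,2,1,2,1,1,2,1,2,0,2,0,2,1,2,0,0,2,0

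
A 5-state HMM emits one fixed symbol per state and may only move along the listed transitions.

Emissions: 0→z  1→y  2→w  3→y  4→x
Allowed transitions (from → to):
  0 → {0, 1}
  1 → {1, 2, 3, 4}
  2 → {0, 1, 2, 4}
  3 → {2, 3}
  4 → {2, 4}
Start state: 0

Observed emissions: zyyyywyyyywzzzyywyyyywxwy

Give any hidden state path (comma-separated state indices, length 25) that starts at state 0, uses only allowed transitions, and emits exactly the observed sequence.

0,1,1,1,1,2,1,3,3,3,2,0,0,0,1,1,2,1,1,1,1,2,4,2,1

  [0] z  {0}  => 0  start
  [1] y  {1,3}  => 1  0->1 ok
  [2] y  {1,3}  => 1  1->1 ok
  [3] y  {1,3}  => 1  1->1 ok
  [4] y  {1,3}  => 1  1->1 ok
  [5] w  {2}  => 2  1->2 ok
  [6] y  {1,3}  => 1  2->1 ok
  [7] y  {1,3}  => 3  1->3 ok
  [8] y  {1,3}  => 3  3->3 ok
  [9] y  {1,3}  => 3  3->3 ok
  [10] w  {2}  => 2  3->2 ok
  [11] z  {0}  => 0  2->0 ok
  [12] z  {0}  => 0  0->0 ok
  [13] z  {0}  => 0  0->0 ok
  [14] y  {1,3}  => 1  0->1 ok
  [15] y  {1,3}  => 1  1->1 ok
  [16] w  {2}  => 2  1->2 ok
  [17] y  {1,3}  => 1  2->1 ok
  [18] y  {1,3}  => 1  1->1 ok
  [19] y  {1,3}  => 1  1->1 ok
  [20] y  {1,3}  => 1  1->1 ok
  [21] w  {2}  => 2  1->2 ok
  [22] x  {4}  => 4  2->4 ok
  [23] w  {2}  => 2  4->2 ok
  [24] y  {1,3}  => 1  2->1 ok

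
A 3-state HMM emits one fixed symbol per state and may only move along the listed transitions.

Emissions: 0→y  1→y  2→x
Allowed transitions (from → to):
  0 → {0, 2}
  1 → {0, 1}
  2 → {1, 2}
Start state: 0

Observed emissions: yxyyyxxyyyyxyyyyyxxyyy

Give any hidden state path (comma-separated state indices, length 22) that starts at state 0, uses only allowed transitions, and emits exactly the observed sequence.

  [0] y  {0,1}  => 0  start
  [1] x  {2}  => 2  0->2 ok
  [2] y  {0,1}  => 1  2->1 ok
  [3] y  {0,1}  => 1  1->1 ok
  [4] y  {0,1}  => 0  1->0 ok
  [5] x  {2}  => 2  0->2 ok
  [6] x  {2}  => 2  2->2 ok
  [7] y  {0,1}  => 1  2->1 ok
  [8] y  {0,1}  => 0  1->0 ok
  [9] y  {0,1}  => 0  0->0 ok
  [10] y  {0,1}  => 0  0->0 ok
  [11] x  {2}  => 2  0->2 ok
  [12] y  {0,1}  => 1  2->1 ok
  [13] y  {0,1}  => 1  1->1 ok
  [14] y  {0,1}  => 1  1->1 ok
  [15] y  {0,1}  => 0  1->0 ok
  [16] y  {0,1}  => 0  0->0 ok
  [17] x  {2}  => 2  0->2 ok
  [18] x  {2}  => 2  2->2 ok
  [19] y  {0,1}  => 1  2->1 ok
  [20] y  {0,1}  => 1  1->1 ok
  [21] y  {0,1}  => 1  1->1 ok

0,2,1,1,0,2,2,1,0,0,0,2,1,1,1,0,0,2,2,1,1,1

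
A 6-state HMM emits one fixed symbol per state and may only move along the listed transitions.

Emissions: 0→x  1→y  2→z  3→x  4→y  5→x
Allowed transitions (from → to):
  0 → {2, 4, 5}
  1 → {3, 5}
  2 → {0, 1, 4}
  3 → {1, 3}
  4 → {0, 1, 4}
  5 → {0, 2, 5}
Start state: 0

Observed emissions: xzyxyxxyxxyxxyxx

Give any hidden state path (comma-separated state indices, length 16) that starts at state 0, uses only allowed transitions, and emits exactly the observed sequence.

0,2,1,3,1,3,3,1,3,3,1,3,3,1,5,0

  0: obs=x cand={0,3,5} pick 0 [start]
  1: obs=z cand={2} pick 2 [0->2 ok]
  2: obs=y cand={1,4} pick 1 [2->1 ok]
  3: obs=x cand={0,3,5} pick 3 [1->3 ok]
  4: obs=y cand={1,4} pick 1 [3->1 ok]
  5: obs=x cand={0,3,5} pick 3 [1->3 ok]
  6: obs=x cand={0,3,5} pick 3 [3->3 ok]
  7: obs=y cand={1,4} pick 1 [3->1 ok]
  8: obs=x cand={0,3,5} pick 3 [1->3 ok]
  9: obs=x cand={0,3,5} pick 3 [3->3 ok]
  10: obs=y cand={1,4} pick 1 [3->1 ok]
  11: obs=x cand={0,3,5} pick 3 [1->3 ok]
  12: obs=x cand={0,3,5} pick 3 [3->3 ok]
  13: obs=y cand={1,4} pick 1 [3->1 ok]
  14: obs=x cand={0,3,5} pick 5 [1->5 ok]
  15: obs=x cand={0,3,5} pick 0 [5->0 ok]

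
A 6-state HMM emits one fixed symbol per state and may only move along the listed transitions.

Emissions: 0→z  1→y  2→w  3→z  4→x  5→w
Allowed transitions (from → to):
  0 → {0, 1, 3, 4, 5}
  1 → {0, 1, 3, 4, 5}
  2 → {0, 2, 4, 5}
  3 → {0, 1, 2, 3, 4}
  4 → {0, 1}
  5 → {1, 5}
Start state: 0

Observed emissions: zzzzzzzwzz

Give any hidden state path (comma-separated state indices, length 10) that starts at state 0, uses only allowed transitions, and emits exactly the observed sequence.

  t0 'z' -> {0,3}, take 0 (start)
  t1 'z' -> {0,3}, take 3 (0->3 ok)
  t2 'z' -> {0,3}, take 0 (3->0 ok)
  t3 'z' -> {0,3}, take 3 (0->3 ok)
  t4 'z' -> {0,3}, take 3 (3->3 ok)
  t5 'z' -> {0,3}, take 3 (3->3 ok)
  t6 'z' -> {0,3}, take 3 (3->3 ok)
  t7 'w' -> {2,5}, take 2 (3->2 ok)
  t8 'z' -> {0,3}, take 0 (2->0 ok)
  t9 'z' -> {0,3}, take 0 (0->0 ok)

0,3,0,3,3,3,3,2,0,0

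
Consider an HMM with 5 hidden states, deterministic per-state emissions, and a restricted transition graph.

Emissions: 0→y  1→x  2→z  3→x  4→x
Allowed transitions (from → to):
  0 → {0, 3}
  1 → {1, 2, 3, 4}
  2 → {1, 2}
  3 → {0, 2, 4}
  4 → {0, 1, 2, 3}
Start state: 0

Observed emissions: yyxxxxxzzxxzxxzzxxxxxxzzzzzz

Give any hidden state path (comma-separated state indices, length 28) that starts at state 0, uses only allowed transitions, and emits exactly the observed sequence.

0,0,3,4,1,1,4,2,2,1,4,2,1,1,2,2,1,1,4,1,1,1,2,2,2,2,2,2

  [0] y  {0}  => 0  start
  [1] y  {0}  => 0  0->0 ok
  [2] x  {1,3,4}  => 3  0->3 ok
  [3] x  {1,3,4}  => 4  3->4 ok
  [4] x  {1,3,4}  => 1  4->1 ok
  [5] x  {1,3,4}  => 1  1->1 ok
  [6] x  {1,3,4}  => 4  1->4 ok
  [7] z  {2}  => 2  4->2 ok
  [8] z  {2}  => 2  2->2 ok
  [9] x  {1,3,4}  => 1  2->1 ok
  [10] x  {1,3,4}  => 4  1->4 ok
  [11] z  {2}  => 2  4->2 ok
  [12] x  {1,3,4}  => 1  2->1 ok
  [13] x  {1,3,4}  => 1  1->1 ok
  [14] z  {2}  => 2  1->2 ok
  [15] z  {2}  => 2  2->2 ok
  [16] x  {1,3,4}  => 1  2->1 ok
  [17] x  {1,3,4}  => 1  1->1 ok
  [18] x  {1,3,4}  => 4  1->4 ok
  [19] x  {1,3,4}  => 1  4->1 ok
  [20] x  {1,3,4}  => 1  1->1 ok
  [21] x  {1,3,4}  => 1  1->1 ok
  [22] z  {2}  => 2  1->2 ok
  [23] z  {2}  => 2  2->2 ok
  [24] z  {2}  => 2  2->2 ok
  [25] z  {2}  => 2  2->2 ok
  [26] z  {2}  => 2  2->2 ok
  [27] z  {2}  => 2  2->2 ok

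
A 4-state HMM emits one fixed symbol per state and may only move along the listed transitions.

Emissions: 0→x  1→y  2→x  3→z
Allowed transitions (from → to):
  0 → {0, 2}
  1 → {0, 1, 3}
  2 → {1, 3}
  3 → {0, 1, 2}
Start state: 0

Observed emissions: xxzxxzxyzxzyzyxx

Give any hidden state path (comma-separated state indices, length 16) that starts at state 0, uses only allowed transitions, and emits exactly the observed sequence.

0,2,3,0,2,3,2,1,3,2,3,1,3,1,0,0

  0: obs=x cand={0,2} pick 0 [start]
  1: obs=x cand={0,2} pick 2 [0->2 ok]
  2: obs=z cand={3} pick 3 [2->3 ok]
  3: obs=x cand={0,2} pick 0 [3->0 ok]
  4: obs=x cand={0,2} pick 2 [0->2 ok]
  5: obs=z cand={3} pick 3 [2->3 ok]
  6: obs=x cand={0,2} pick 2 [3->2 ok]
  7: obs=y cand={1} pick 1 [2->1 ok]
  8: obs=z cand={3} pick 3 [1->3 ok]
  9: obs=x cand={0,2} pick 2 [3->2 ok]
  10: obs=z cand={3} pick 3 [2->3 ok]
  11: obs=y cand={1} pick 1 [3->1 ok]
  12: obs=z cand={3} pick 3 [1->3 ok]
  13: obs=y cand={1} pick 1 [3->1 ok]
  14: obs=x cand={0,2} pick 0 [1->0 ok]
  15: obs=x cand={0,2} pick 0 [0->0 ok]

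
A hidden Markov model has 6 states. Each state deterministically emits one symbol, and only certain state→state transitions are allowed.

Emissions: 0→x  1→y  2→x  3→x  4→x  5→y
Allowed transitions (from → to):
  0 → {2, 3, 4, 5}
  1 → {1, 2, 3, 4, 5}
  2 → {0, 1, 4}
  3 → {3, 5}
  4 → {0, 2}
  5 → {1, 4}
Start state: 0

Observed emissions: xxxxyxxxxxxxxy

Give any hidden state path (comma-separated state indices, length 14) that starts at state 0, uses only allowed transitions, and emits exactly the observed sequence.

0,3,3,3,5,4,0,2,4,0,3,3,3,5

  pos 0: x in {0,2,3,4}, choose 0; start
  pos 1: x in {0,2,3,4}, choose 3; 0->3 ok
  pos 2: x in {0,2,3,4}, choose 3; 3->3 ok
  pos 3: x in {0,2,3,4}, choose 3; 3->3 ok
  pos 4: y in {1,5}, choose 5; 3->5 ok
  pos 5: x in {0,2,3,4}, choose 4; 5->4 ok
  pos 6: x in {0,2,3,4}, choose 0; 4->0 ok
  pos 7: x in {0,2,3,4}, choose 2; 0->2 ok
  pos 8: x in {0,2,3,4}, choose 4; 2->4 ok
  pos 9: x in {0,2,3,4}, choose 0; 4->0 ok
  pos 10: x in {0,2,3,4}, choose 3; 0->3 ok
  pos 11: x in {0,2,3,4}, choose 3; 3->3 ok
  pos 12: x in {0,2,3,4}, choose 3; 3->3 ok
  pos 13: y in {1,5}, choose 5; 3->5 ok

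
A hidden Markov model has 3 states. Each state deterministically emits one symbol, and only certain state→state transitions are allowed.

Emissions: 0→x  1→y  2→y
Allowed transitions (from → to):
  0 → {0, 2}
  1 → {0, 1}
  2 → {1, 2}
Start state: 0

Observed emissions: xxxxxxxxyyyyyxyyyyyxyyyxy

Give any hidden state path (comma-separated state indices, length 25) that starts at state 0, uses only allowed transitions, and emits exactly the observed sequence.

  pos 0: x in {0}, choose 0; start
  pos 1: x in {0}, choose 0; 0->0 ok
  pos 2: x in {0}, choose 0; 0->0 ok
  pos 3: x in {0}, choose 0; 0->0 ok
  pos 4: x in {0}, choose 0; 0->0 ok
  pos 5: x in {0}, choose 0; 0->0 ok
  pos 6: x in {0}, choose 0; 0->0 ok
  pos 7: x in {0}, choose 0; 0->0 ok
  pos 8: y in {1,2}, choose 2; 0->2 ok
  pos 9: y in {1,2}, choose 2; 2->2 ok
  pos 10: y in {1,2}, choose 2; 2->2 ok
  pos 11: y in {1,2}, choose 2; 2->2 ok
  pos 12: y in {1,2}, choose 1; 2->1 ok
  pos 13: x in {0}, choose 0; 1->0 ok
  pos 14: y in {1,2}, choose 2; 0->2 ok
  pos 15: y in {1,2}, choose 2; 2->2 ok
  pos 16: y in {1,2}, choose 2; 2->2 ok
  pos 17: y in {1,2}, choose 2; 2->2 ok
  pos 18: y in {1,2}, choose 1; 2->1 ok
  pos 19: x in {0}, choose 0; 1->0 ok
  pos 20: y in {1,2}, choose 2; 0->2 ok
  pos 21: y in {1,2}, choose 2; 2->2 ok
  pos 22: y in {1,2}, choose 1; 2->1 ok
  pos 23: x in {0}, choose 0; 1->0 ok
  pos 24: y in {1,2}, choose 2; 0->2 ok

0,0,0,0,0,0,0,0,2,2,2,2,1,0,2,2,2,2,1,0,2,2,1,0,2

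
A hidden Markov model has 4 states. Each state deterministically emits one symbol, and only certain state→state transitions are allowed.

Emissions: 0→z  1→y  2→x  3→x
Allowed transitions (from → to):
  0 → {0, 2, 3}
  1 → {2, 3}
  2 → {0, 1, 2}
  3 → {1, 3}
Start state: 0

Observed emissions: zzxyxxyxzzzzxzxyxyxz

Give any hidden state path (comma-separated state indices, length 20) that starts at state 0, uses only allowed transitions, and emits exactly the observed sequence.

  t0 'z' -> {0}, take 0 (start)
  t1 'z' -> {0}, take 0 (0->0 ok)
  t2 'x' -> {2,3}, take 3 (0->3 ok)
  t3 'y' -> {1}, take 1 (3->1 ok)
  t4 'x' -> {2,3}, take 3 (1->3 ok)
  t5 'x' -> {2,3}, take 3 (3->3 ok)
  t6 'y' -> {1}, take 1 (3->1 ok)
  t7 'x' -> {2,3}, take 2 (1->2 ok)
  t8 'z' -> {0}, take 0 (2->0 ok)
  t9 'z' -> {0}, take 0 (0->0 ok)
  t10 'z' -> {0}, take 0 (0->0 ok)
  t11 'z' -> {0}, take 0 (0->0 ok)
  t12 'x' -> {2,3}, take 2 (0->2 ok)
  t13 'z' -> {0}, take 0 (2->0 ok)
  t14 'x' -> {2,3}, take 3 (0->3 ok)
  t15 'y' -> {1}, take 1 (3->1 ok)
  t16 'x' -> {2,3}, take 3 (1->3 ok)
  t17 'y' -> {1}, take 1 (3->1 ok)
  t18 'x' -> {2,3}, take 2 (1->2 ok)
  t19 'z' -> {0}, take 0 (2->0 ok)

0,0,3,1,3,3,1,2,0,0,0,0,2,0,3,1,3,1,2,0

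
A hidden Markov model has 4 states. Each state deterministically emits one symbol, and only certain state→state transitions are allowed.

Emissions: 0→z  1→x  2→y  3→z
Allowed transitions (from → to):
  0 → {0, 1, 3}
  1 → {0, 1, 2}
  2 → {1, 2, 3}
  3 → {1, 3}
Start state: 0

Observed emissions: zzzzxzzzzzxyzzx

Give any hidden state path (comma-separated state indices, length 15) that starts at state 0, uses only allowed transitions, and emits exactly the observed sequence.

0,0,0,0,1,0,0,3,3,3,1,2,3,3,1

  [0] z  {0,3}  => 0  start
  [1] z  {0,3}  => 0  0->0 ok
  [2] z  {0,3}  => 0  0->0 ok
  [3] z  {0,3}  => 0  0->0 ok
  [4] x  {1}  => 1  0->1 ok
  [5] z  {0,3}  => 0  1->0 ok
  [6] z  {0,3}  => 0  0->0 ok
  [7] z  {0,3}  => 3  0->3 ok
  [8] z  {0,3}  => 3  3->3 ok
  [9] z  {0,3}  => 3  3->3 ok
  [10] x  {1}  => 1  3->1 ok
  [11] y  {2}  => 2  1->2 ok
  [12] z  {0,3}  => 3  2->3 ok
  [13] z  {0,3}  => 3  3->3 ok
  [14] x  {1}  => 1  3->1 ok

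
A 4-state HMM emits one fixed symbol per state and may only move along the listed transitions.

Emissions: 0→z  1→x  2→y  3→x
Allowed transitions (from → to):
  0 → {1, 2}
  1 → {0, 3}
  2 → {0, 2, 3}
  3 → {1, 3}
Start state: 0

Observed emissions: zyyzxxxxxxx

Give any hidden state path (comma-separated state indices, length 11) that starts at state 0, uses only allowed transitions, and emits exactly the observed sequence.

0,2,2,0,1,3,1,3,3,3,1

  t0 'z' -> {0}, take 0 (start)
  t1 'y' -> {2}, take 2 (0->2 ok)
  t2 'y' -> {2}, take 2 (2->2 ok)
  t3 'z' -> {0}, take 0 (2->0 ok)
  t4 'x' -> {1,3}, take 1 (0->1 ok)
  t5 'x' -> {1,3}, take 3 (1->3 ok)
  t6 'x' -> {1,3}, take 1 (3->1 ok)
  t7 'x' -> {1,3}, take 3 (1->3 ok)
  t8 'x' -> {1,3}, take 3 (3->3 ok)
  t9 'x' -> {1,3}, take 3 (3->3 ok)
  t10 'x' -> {1,3}, take 1 (3->1 ok)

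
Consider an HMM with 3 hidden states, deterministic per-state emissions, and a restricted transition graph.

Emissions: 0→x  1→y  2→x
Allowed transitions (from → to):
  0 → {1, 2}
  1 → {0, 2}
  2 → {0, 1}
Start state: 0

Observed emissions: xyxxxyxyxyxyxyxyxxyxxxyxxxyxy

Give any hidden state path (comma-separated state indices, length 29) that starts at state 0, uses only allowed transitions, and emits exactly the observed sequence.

  pos 0: x in {0,2}, choose 0; start
  pos 1: y in {1}, choose 1; 0->1 ok
  pos 2: x in {0,2}, choose 0; 1->0 ok
  pos 3: x in {0,2}, choose 2; 0->2 ok
  pos 4: x in {0,2}, choose 0; 2->0 ok
  pos 5: y in {1}, choose 1; 0->1 ok
  pos 6: x in {0,2}, choose 2; 1->2 ok
  pos 7: y in {1}, choose 1; 2->1 ok
  pos 8: x in {0,2}, choose 0; 1->0 ok
  pos 9: y in {1}, choose 1; 0->1 ok
  pos 10: x in {0,2}, choose 2; 1->2 ok
  pos 11: y in {1}, choose 1; 2->1 ok
  pos 12: x in {0,2}, choose 2; 1->2 ok
  pos 13: y in {1}, choose 1; 2->1 ok
  pos 14: x in {0,2}, choose 2; 1->2 ok
  pos 15: y in {1}, choose 1; 2->1 ok
  pos 16: x in {0,2}, choose 2; 1->2 ok
  pos 17: x in {0,2}, choose 0; 2->0 ok
  pos 18: y in {1}, choose 1; 0->1 ok
  pos 19: x in {0,2}, choose 2; 1->2 ok
  pos 20: x in {0,2}, choose 0; 2->0 ok
  pos 21: x in {0,2}, choose 2; 0->2 ok
  pos 22: y in {1}, choose 1; 2->1 ok
  pos 23: x in {0,2}, choose 2; 1->2 ok
  pos 24: x in {0,2}, choose 0; 2->0 ok
  pos 25: x in {0,2}, choose 2; 0->2 ok
  pos 26: y in {1}, choose 1; 2->1 ok
  pos 27: x in {0,2}, choose 2; 1->2 ok
  pos 28: y in {1}, choose 1; 2->1 ok

0,1,0,2,0,1,2,1,0,1,2,1,2,1,2,1,2,0,1,2,0,2,1,2,0,2,1,2,1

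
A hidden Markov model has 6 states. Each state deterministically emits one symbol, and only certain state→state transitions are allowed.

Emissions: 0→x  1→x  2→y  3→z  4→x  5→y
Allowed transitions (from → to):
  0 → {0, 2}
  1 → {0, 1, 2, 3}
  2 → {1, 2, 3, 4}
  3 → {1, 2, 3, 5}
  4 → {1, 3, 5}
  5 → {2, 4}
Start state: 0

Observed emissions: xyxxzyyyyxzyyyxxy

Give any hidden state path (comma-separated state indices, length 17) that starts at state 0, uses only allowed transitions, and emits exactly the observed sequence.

0,2,4,1,3,5,2,2,2,4,3,5,2,2,1,1,2

  t0 'x' -> {0,1,4}, take 0 (start)
  t1 'y' -> {2,5}, take 2 (0->2 ok)
  t2 'x' -> {0,1,4}, take 4 (2->4 ok)
  t3 'x' -> {0,1,4}, take 1 (4->1 ok)
  t4 'z' -> {3}, take 3 (1->3 ok)
  t5 'y' -> {2,5}, take 5 (3->5 ok)
  t6 'y' -> {2,5}, take 2 (5->2 ok)
  t7 'y' -> {2,5}, take 2 (2->2 ok)
  t8 'y' -> {2,5}, take 2 (2->2 ok)
  t9 'x' -> {0,1,4}, take 4 (2->4 ok)
  t10 'z' -> {3}, take 3 (4->3 ok)
  t11 'y' -> {2,5}, take 5 (3->5 ok)
  t12 'y' -> {2,5}, take 2 (5->2 ok)
  t13 'y' -> {2,5}, take 2 (2->2 ok)
  t14 'x' -> {0,1,4}, take 1 (2->1 ok)
  t15 'x' -> {0,1,4}, take 1 (1->1 ok)
  t16 'y' -> {2,5}, take 2 (1->2 ok)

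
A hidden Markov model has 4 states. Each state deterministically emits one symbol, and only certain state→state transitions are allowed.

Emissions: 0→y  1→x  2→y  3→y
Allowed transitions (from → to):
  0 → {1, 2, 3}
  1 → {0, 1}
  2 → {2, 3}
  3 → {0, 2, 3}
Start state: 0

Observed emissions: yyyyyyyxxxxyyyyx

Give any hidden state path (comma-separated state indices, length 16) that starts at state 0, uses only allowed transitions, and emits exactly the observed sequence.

0,3,2,3,0,3,0,1,1,1,1,0,2,3,0,1

  pos 0: y in {0,2,3}, choose 0; start
  pos 1: y in {0,2,3}, choose 3; 0->3 ok
  pos 2: y in {0,2,3}, choose 2; 3->2 ok
  pos 3: y in {0,2,3}, choose 3; 2->3 ok
  pos 4: y in {0,2,3}, choose 0; 3->0 ok
  pos 5: y in {0,2,3}, choose 3; 0->3 ok
  pos 6: y in {0,2,3}, choose 0; 3->0 ok
  pos 7: x in {1}, choose 1; 0->1 ok
  pos 8: x in {1}, choose 1; 1->1 ok
  pos 9: x in {1}, choose 1; 1->1 ok
  pos 10: x in {1}, choose 1; 1->1 ok
  pos 11: y in {0,2,3}, choose 0; 1->0 ok
  pos 12: y in {0,2,3}, choose 2; 0->2 ok
  pos 13: y in {0,2,3}, choose 3; 2->3 ok
  pos 14: y in {0,2,3}, choose 0; 3->0 ok
  pos 15: x in {1}, choose 1; 0->1 ok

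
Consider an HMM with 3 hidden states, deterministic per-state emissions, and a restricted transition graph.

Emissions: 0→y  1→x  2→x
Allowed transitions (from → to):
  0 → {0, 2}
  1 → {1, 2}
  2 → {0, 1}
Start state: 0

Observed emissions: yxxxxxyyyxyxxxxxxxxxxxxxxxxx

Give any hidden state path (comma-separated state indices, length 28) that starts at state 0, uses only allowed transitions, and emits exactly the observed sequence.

  pos 0: y in {0}, choose 0; start
  pos 1: x in {1,2}, choose 2; 0->2 ok
  pos 2: x in {1,2}, choose 1; 2->1 ok
  pos 3: x in {1,2}, choose 2; 1->2 ok
  pos 4: x in {1,2}, choose 1; 2->1 ok
  pos 5: x in {1,2}, choose 2; 1->2 ok
  pos 6: y in {0}, choose 0; 2->0 ok
  pos 7: y in {0}, choose 0; 0->0 ok
  pos 8: y in {0}, choose 0; 0->0 ok
  pos 9: x in {1,2}, choose 2; 0->2 ok
  pos 10: y in {0}, choose 0; 2->0 ok
  pos 11: x in {1,2}, choose 2; 0->2 ok
  pos 12: x in {1,2}, choose 1; 2->1 ok
  pos 13: x in {1,2}, choose 2; 1->2 ok
  pos 14: x in {1,2}, choose 1; 2->1 ok
  pos 15: x in {1,2}, choose 2; 1->2 ok
  pos 16: x in {1,2}, choose 1; 2->1 ok
  pos 17: x in {1,2}, choose 1; 1->1 ok
  pos 18: x in {1,2}, choose 2; 1->2 ok
  pos 19: x in {1,2}, choose 1; 2->1 ok
  pos 20: x in {1,2}, choose 2; 1->2 ok
  pos 21: x in {1,2}, choose 1; 2->1 ok
  pos 22: x in {1,2}, choose 2; 1->2 ok
  pos 23: x in {1,2}, choose 1; 2->1 ok
  pos 24: x in {1,2}, choose 2; 1->2 ok
  pos 25: x in {1,2}, choose 1; 2->1 ok
  pos 26: x in {1,2}, choose 1; 1->1 ok
  pos 27: x in {1,2}, choose 1; 1->1 ok

0,2,1,2,1,2,0,0,0,2,0,2,1,2,1,2,1,1,2,1,2,1,2,1,2,1,1,1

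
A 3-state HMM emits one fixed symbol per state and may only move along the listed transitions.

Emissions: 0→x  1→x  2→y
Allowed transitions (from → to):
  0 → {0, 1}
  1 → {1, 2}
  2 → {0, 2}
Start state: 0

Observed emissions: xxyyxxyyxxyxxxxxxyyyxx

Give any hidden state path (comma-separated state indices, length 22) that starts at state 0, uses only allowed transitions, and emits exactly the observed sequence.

  [0] x  {0,1}  => 0  start
  [1] x  {0,1}  => 1  0->1 ok
  [2] y  {2}  => 2  1->2 ok
  [3] y  {2}  => 2  2->2 ok
  [4] x  {0,1}  => 0  2->0 ok
  [5] x  {0,1}  => 1  0->1 ok
  [6] y  {2}  => 2  1->2 ok
  [7] y  {2}  => 2  2->2 ok
  [8] x  {0,1}  => 0  2->0 ok
  [9] x  {0,1}  => 1  0->1 ok
  [10] y  {2}  => 2  1->2 ok
  [11] x  {0,1}  => 0  2->0 ok
  [12] x  {0,1}  => 0  0->0 ok
  [13] x  {0,1}  => 0  0->0 ok
  [14] x  {0,1}  => 0  0->0 ok
  [15] x  {0,1}  => 1  0->1 ok
  [16] x  {0,1}  => 1  1->1 ok
  [17] y  {2}  => 2  1->2 ok
  [18] y  {2}  => 2  2->2 ok
  [19] y  {2}  => 2  2->2 ok
  [20] x  {0,1}  => 0  2->0 ok
  [21] x  {0,1}  => 0  0->0 ok

0,1,2,2,0,1,2,2,0,1,2,0,0,0,0,1,1,2,2,2,0,0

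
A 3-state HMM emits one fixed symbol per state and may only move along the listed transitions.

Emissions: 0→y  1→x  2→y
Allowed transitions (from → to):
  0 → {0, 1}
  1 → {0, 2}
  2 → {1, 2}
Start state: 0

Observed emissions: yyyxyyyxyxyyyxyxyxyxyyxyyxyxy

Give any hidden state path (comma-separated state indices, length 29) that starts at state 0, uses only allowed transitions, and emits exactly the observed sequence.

  pos 0: y in {0,2}, choose 0; start
  pos 1: y in {0,2}, choose 0; 0->0 ok
  pos 2: y in {0,2}, choose 0; 0->0 ok
  pos 3: x in {1}, choose 1; 0->1 ok
  pos 4: y in {0,2}, choose 2; 1->2 ok
  pos 5: y in {0,2}, choose 2; 2->2 ok
  pos 6: y in {0,2}, choose 2; 2->2 ok
  pos 7: x in {1}, choose 1; 2->1 ok
  pos 8: y in {0,2}, choose 0; 1->0 ok
  pos 9: x in {1}, choose 1; 0->1 ok
  pos 10: y in {0,2}, choose 2; 1->2 ok
  pos 11: y in {0,2}, choose 2; 2->2 ok
  pos 12: y in {0,2}, choose 2; 2->2 ok
  pos 13: x in {1}, choose 1; 2->1 ok
  pos 14: y in {0,2}, choose 0; 1->0 ok
  pos 15: x in {1}, choose 1; 0->1 ok
  pos 16: y in {0,2}, choose 2; 1->2 ok
  pos 17: x in {1}, choose 1; 2->1 ok
  pos 18: y in {0,2}, choose 0; 1->0 ok
  pos 19: x in {1}, choose 1; 0->1 ok
  pos 20: y in {0,2}, choose 2; 1->2 ok
  pos 21: y in {0,2}, choose 2; 2->2 ok
  pos 22: x in {1}, choose 1; 2->1 ok
  pos 23: y in {0,2}, choose 2; 1->2 ok
  pos 24: y in {0,2}, choose 2; 2->2 ok
  pos 25: x in {1}, choose 1; 2->1 ok
  pos 26: y in {0,2}, choose 0; 1->0 ok
  pos 27: x in {1}, choose 1; 0->1 ok
  pos 28: y in {0,2}, choose 0; 1->0 ok

0,0,0,1,2,2,2,1,0,1,2,2,2,1,0,1,2,1,0,1,2,2,1,2,2,1,0,1,0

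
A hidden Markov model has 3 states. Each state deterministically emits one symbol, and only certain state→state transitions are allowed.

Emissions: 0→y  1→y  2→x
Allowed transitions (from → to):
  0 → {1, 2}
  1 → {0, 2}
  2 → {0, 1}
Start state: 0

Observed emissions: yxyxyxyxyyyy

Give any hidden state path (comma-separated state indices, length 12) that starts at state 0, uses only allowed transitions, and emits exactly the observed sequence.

0,2,1,2,0,2,0,2,0,1,0,1

  t0 'y' -> {0,1}, take 0 (start)
  t1 'x' -> {2}, take 2 (0->2 ok)
  t2 'y' -> {0,1}, take 1 (2->1 ok)
  t3 'x' -> {2}, take 2 (1->2 ok)
  t4 'y' -> {0,1}, take 0 (2->0 ok)
  t5 'x' -> {2}, take 2 (0->2 ok)
  t6 'y' -> {0,1}, take 0 (2->0 ok)
  t7 'x' -> {2}, take 2 (0->2 ok)
  t8 'y' -> {0,1}, take 0 (2->0 ok)
  t9 'y' -> {0,1}, take 1 (0->1 ok)
  t10 'y' -> {0,1}, take 0 (1->0 ok)
  t11 'y' -> {0,1}, take 1 (0->1 ok)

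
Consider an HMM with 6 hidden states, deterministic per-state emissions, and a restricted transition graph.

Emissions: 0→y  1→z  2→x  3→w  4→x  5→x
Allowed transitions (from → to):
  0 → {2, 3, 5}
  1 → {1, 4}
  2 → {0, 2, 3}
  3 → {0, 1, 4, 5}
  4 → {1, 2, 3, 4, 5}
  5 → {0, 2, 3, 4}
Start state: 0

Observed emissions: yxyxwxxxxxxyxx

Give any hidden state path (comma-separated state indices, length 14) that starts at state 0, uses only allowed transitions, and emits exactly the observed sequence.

0,5,0,2,3,5,4,4,4,4,5,0,5,4

  0: obs=y cand={0} pick 0 [start]
  1: obs=x cand={2,4,5} pick 5 [0->5 ok]
  2: obs=y cand={0} pick 0 [5->0 ok]
  3: obs=x cand={2,4,5} pick 2 [0->2 ok]
  4: obs=w cand={3} pick 3 [2->3 ok]
  5: obs=x cand={2,4,5} pick 5 [3->5 ok]
  6: obs=x cand={2,4,5} pick 4 [5->4 ok]
  7: obs=x cand={2,4,5} pick 4 [4->4 ok]
  8: obs=x cand={2,4,5} pick 4 [4->4 ok]
  9: obs=x cand={2,4,5} pick 4 [4->4 ok]
  10: obs=x cand={2,4,5} pick 5 [4->5 ok]
  11: obs=y cand={0} pick 0 [5->0 ok]
  12: obs=x cand={2,4,5} pick 5 [0->5 ok]
  13: obs=x cand={2,4,5} pick 4 [5->4 ok]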